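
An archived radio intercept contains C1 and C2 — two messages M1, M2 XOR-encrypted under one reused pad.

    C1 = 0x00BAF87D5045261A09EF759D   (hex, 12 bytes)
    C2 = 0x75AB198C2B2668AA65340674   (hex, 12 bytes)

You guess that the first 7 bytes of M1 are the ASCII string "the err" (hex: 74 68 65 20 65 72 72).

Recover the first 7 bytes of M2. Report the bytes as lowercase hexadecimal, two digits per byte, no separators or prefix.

First, C1 ⊕ C2 = (M1 ⊕ K) ⊕ (M2 ⊕ K) = M1 ⊕ M2, so the key drops out. Then M2 = (M1 ⊕ M2) ⊕ M1 over the first 7 bytes.
byte 0: (00 ⊕ 75) ⊕ 74 = 75 ⊕ 74 = 01
byte 1: (ba ⊕ ab) ⊕ 68 = 11 ⊕ 68 = 79
byte 2: (f8 ⊕ 19) ⊕ 65 = e1 ⊕ 65 = 84
byte 3: (7d ⊕ 8c) ⊕ 20 = f1 ⊕ 20 = d1
byte 4: (50 ⊕ 2b) ⊕ 65 = 7b ⊕ 65 = 1e
byte 5: (45 ⊕ 26) ⊕ 72 = 63 ⊕ 72 = 11
byte 6: (26 ⊕ 68) ⊕ 72 = 4e ⊕ 72 = 3c

017984d11e113c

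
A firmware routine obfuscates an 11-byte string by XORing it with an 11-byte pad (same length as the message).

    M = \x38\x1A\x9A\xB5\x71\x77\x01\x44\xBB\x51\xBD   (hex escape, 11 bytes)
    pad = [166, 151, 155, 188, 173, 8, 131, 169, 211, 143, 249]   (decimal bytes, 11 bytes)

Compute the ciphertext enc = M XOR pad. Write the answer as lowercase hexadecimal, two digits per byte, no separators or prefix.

byte 0: 00111000 ^ 10100110 = 10011110
byte 1: 00011010 ^ 10010111 = 10001101
byte 2: 10011010 ^ 10011011 = 00000001
byte 3: 10110101 ^ 10111100 = 00001001
byte 4: 01110001 ^ 10101101 = 11011100
byte 5: 01110111 ^ 00001000 = 01111111
byte 6: 00000001 ^ 10000011 = 10000010
byte 7: 01000100 ^ 10101001 = 11101101
byte 8: 10111011 ^ 11010011 = 01101000
byte 9: 01010001 ^ 10001111 = 11011110
byte 10: 10111101 ^ 11111001 = 01000100

9e8d0109dc7f82ed68de44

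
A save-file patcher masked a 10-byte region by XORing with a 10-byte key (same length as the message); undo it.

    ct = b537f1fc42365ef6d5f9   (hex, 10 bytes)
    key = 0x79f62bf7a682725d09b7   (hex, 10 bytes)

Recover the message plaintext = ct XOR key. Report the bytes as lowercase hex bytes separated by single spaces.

XOR is its own inverse, so applying the key byte-wise gives the result directly.
181 ⊕ 121 = 204
 55 ⊕ 246 = 193
241 ⊕  43 = 218
252 ⊕ 247 =  11
 66 ⊕ 166 = 228
 54 ⊕ 130 = 180
 94 ⊕ 114 =  44
246 ⊕  93 = 171
213 ⊕   9 = 220
249 ⊕ 183 =  78

cc c1 da 0b e4 b4 2c ab dc 4e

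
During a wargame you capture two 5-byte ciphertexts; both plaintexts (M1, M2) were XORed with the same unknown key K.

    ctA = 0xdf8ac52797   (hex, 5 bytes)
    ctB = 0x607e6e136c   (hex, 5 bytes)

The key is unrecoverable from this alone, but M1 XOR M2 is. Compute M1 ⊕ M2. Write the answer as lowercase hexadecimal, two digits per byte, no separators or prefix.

ctA ⊕ ctB = (M1 ⊕ K) ⊕ (M2 ⊕ K) = M1 ⊕ M2 — the shared key cancels under XOR.
byte 0: df ^ 60 = bf
byte 1: 8a ^ 7e = f4
byte 2: c5 ^ 6e = ab
byte 3: 27 ^ 13 = 34
byte 4: 97 ^ 6c = fb

bff4ab34fb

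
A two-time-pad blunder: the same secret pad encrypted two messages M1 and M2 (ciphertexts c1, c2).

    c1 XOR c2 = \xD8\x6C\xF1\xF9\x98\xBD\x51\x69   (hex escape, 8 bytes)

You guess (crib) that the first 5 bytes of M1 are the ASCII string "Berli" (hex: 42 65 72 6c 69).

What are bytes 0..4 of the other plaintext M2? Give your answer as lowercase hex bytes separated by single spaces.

Since c1 ⊕ c2 = M1 ⊕ M2, XORing with the guessed M1 bytes yields the corresponding M2 bytes: M2 = (c1 ⊕ c2) ⊕ M1.
d8 xor 42 = 9a
6c xor 65 = 09
f1 xor 72 = 83
f9 xor 6c = 95
98 xor 69 = f1

9a 09 83 95 f1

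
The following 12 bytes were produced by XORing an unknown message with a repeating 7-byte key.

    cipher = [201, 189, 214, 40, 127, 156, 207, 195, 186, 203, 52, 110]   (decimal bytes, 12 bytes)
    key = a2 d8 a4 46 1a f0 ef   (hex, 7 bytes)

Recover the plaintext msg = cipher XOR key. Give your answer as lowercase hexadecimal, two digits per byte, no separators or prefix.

The 7-byte key repeats, so the effective keystream is a2 d8 a4 46 1a f0 ef a2 d8 a4 46 1a.
byte 0: c9 XOR a2 = 6b
byte 1: bd XOR d8 = 65
byte 2: d6 XOR a4 = 72
byte 3: 28 XOR 46 = 6e
byte 4: 7f XOR 1a = 65
byte 5: 9c XOR f0 = 6c
byte 6: cf XOR ef = 20
byte 7: c3 XOR a2 = 61
byte 8: ba XOR d8 = 62
byte 9: cb XOR a4 = 6f
byte 10: 34 XOR 46 = 72
byte 11: 6e XOR 1a = 74

6b65726e656c2061626f7274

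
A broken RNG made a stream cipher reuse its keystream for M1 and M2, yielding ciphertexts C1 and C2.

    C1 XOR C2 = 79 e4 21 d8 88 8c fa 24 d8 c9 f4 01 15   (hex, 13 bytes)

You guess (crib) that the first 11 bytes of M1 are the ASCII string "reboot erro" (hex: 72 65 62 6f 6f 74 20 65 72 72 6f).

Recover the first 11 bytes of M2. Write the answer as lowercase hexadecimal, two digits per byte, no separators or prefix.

Since C1 ⊕ C2 = M1 ⊕ M2, XORing with the guessed M1 bytes yields the corresponding M2 bytes: M2 = (C1 ⊕ C2) ⊕ M1.
79 XOR 72 = 0b
e4 XOR 65 = 81
21 XOR 62 = 43
d8 XOR 6f = b7
88 XOR 6f = e7
8c XOR 74 = f8
fa XOR 20 = da
24 XOR 65 = 41
d8 XOR 72 = aa
c9 XOR 72 = bb
f4 XOR 6f = 9b

0b8143b7e7f8da41aabb9b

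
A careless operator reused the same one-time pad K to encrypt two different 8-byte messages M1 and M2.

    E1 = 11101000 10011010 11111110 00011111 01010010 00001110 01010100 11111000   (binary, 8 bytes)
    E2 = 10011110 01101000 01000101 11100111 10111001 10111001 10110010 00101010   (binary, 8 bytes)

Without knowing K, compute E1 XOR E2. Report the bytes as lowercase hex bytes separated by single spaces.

76 f2 bb f8 eb b7 e6 d2

E1 ⊕ E2 = (M1 ⊕ K) ⊕ (M2 ⊕ K) = M1 ⊕ M2 — the shared key cancels under XOR.
11101000 ^ 10011110 = 01110110
10011010 ^ 01101000 = 11110010
11111110 ^ 01000101 = 10111011
00011111 ^ 11100111 = 11111000
01010010 ^ 10111001 = 11101011
00001110 ^ 10111001 = 10110111
01010100 ^ 10110010 = 11100110
11111000 ^ 00101010 = 11010010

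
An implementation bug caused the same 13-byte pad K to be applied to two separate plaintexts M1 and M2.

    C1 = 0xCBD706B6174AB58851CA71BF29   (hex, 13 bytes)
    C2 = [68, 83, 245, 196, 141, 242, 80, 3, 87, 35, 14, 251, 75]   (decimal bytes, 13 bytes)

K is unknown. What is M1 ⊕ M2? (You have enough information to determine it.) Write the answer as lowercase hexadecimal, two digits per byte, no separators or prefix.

8f84f3729ab8e58b06e97f4462

C1 ⊕ C2 = (M1 ⊕ K) ⊕ (M2 ⊕ K) = M1 ⊕ M2 — the shared key cancels under XOR.
cb XOR 44 = 8f
d7 XOR 53 = 84
06 XOR f5 = f3
b6 XOR c4 = 72
17 XOR 8d = 9a
4a XOR f2 = b8
b5 XOR 50 = e5
88 XOR 03 = 8b
51 XOR 57 = 06
ca XOR 23 = e9
71 XOR 0e = 7f
bf XOR fb = 44
29 XOR 4b = 62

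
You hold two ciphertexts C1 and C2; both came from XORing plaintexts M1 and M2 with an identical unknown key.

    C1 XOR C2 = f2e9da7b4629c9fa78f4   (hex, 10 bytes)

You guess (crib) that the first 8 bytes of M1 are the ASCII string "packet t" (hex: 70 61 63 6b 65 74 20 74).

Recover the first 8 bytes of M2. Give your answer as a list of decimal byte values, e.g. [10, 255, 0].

[130, 136, 185, 16, 35, 93, 233, 142]

Since C1 ⊕ C2 = M1 ⊕ M2, XORing with the guessed M1 bytes yields the corresponding M2 bytes: M2 = (C1 ⊕ C2) ⊕ M1.
byte 0: f2 ^ 70 = 82
byte 1: e9 ^ 61 = 88
byte 2: da ^ 63 = b9
byte 3: 7b ^ 6b = 10
byte 4: 46 ^ 65 = 23
byte 5: 29 ^ 74 = 5d
byte 6: c9 ^ 20 = e9
byte 7: fa ^ 74 = 8e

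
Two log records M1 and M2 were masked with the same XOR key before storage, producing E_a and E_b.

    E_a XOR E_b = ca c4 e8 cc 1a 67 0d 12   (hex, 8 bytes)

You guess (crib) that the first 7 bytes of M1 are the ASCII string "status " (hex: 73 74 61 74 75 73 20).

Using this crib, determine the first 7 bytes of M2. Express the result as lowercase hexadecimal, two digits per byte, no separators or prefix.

Since E_a ⊕ E_b = M1 ⊕ M2, XORing with the guessed M1 bytes yields the corresponding M2 bytes: M2 = (E_a ⊕ E_b) ⊕ M1.
ca ^ 73 = b9
c4 ^ 74 = b0
e8 ^ 61 = 89
cc ^ 74 = b8
1a ^ 75 = 6f
67 ^ 73 = 14
0d ^ 20 = 2d

b9b089b86f142d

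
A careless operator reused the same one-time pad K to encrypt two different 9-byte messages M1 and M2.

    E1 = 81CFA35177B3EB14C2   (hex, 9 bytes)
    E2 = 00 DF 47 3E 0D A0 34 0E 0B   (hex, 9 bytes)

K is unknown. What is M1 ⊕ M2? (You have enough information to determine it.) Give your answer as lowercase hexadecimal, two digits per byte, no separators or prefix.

8110e46f7a13df1ac9

E1 ⊕ E2 = (M1 ⊕ K) ⊕ (M2 ⊕ K) = M1 ⊕ M2 — the shared key cancels under XOR.
129 XOR   0 = 129
207 XOR 223 =  16
163 XOR  71 = 228
 81 XOR  62 = 111
119 XOR  13 = 122
179 XOR 160 =  19
235 XOR  52 = 223
 20 XOR  14 =  26
194 XOR  11 = 201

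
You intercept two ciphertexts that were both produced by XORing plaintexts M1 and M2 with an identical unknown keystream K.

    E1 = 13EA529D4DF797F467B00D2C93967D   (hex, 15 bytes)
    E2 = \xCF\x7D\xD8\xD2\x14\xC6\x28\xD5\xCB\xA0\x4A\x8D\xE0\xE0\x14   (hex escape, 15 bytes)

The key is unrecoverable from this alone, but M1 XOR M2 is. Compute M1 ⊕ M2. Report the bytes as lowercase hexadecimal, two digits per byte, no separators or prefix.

dc978a4f5931bf21ac1047a1737669

E1 ⊕ E2 = (M1 ⊕ K) ⊕ (M2 ⊕ K) = M1 ⊕ M2 — the shared key cancels under XOR.
13 XOR cf = dc
ea XOR 7d = 97
52 XOR d8 = 8a
9d XOR d2 = 4f
4d XOR 14 = 59
f7 XOR c6 = 31
97 XOR 28 = bf
f4 XOR d5 = 21
67 XOR cb = ac
b0 XOR a0 = 10
0d XOR 4a = 47
2c XOR 8d = a1
93 XOR e0 = 73
96 XOR e0 = 76
7d XOR 14 = 69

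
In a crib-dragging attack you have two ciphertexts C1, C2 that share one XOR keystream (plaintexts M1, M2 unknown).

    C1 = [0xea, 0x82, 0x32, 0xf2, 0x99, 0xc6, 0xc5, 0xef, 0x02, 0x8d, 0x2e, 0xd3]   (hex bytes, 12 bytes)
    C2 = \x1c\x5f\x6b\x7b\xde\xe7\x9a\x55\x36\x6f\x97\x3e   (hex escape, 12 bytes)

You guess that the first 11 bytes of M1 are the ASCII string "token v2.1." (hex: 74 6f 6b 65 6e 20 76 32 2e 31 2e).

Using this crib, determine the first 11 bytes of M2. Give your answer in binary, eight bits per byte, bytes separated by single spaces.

First, C1 ⊕ C2 = (M1 ⊕ K) ⊕ (M2 ⊕ K) = M1 ⊕ M2, so the key drops out. Then M2 = (M1 ⊕ M2) ⊕ M1 over the first 11 bytes.
byte 0: (ea ⊕ 1c) ⊕ 74 = f6 ⊕ 74 = 82
byte 1: (82 ⊕ 5f) ⊕ 6f = dd ⊕ 6f = b2
byte 2: (32 ⊕ 6b) ⊕ 6b = 59 ⊕ 6b = 32
byte 3: (f2 ⊕ 7b) ⊕ 65 = 89 ⊕ 65 = ec
byte 4: (99 ⊕ de) ⊕ 6e = 47 ⊕ 6e = 29
byte 5: (c6 ⊕ e7) ⊕ 20 = 21 ⊕ 20 = 01
byte 6: (c5 ⊕ 9a) ⊕ 76 = 5f ⊕ 76 = 29
byte 7: (ef ⊕ 55) ⊕ 32 = ba ⊕ 32 = 88
byte 8: (02 ⊕ 36) ⊕ 2e = 34 ⊕ 2e = 1a
byte 9: (8d ⊕ 6f) ⊕ 31 = e2 ⊕ 31 = d3
byte 10: (2e ⊕ 97) ⊕ 2e = b9 ⊕ 2e = 97

10000010 10110010 00110010 11101100 00101001 00000001 00101001 10001000 00011010 11010011 10010111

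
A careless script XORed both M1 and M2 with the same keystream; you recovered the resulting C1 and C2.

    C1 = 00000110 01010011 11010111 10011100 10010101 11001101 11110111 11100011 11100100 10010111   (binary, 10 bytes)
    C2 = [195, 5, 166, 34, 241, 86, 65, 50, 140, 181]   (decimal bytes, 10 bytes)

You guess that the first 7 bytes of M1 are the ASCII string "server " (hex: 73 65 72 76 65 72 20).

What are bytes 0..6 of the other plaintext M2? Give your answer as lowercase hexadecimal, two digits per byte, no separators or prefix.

b63303c801e996

First, C1 ⊕ C2 = (M1 ⊕ K) ⊕ (M2 ⊕ K) = M1 ⊕ M2, so the key drops out. Then M2 = (M1 ⊕ M2) ⊕ M1 over the first 7 bytes.
byte 0: (06 ⊕ c3) ⊕ 73 = c5 ⊕ 73 = b6
byte 1: (53 ⊕ 05) ⊕ 65 = 56 ⊕ 65 = 33
byte 2: (d7 ⊕ a6) ⊕ 72 = 71 ⊕ 72 = 03
byte 3: (9c ⊕ 22) ⊕ 76 = be ⊕ 76 = c8
byte 4: (95 ⊕ f1) ⊕ 65 = 64 ⊕ 65 = 01
byte 5: (cd ⊕ 56) ⊕ 72 = 9b ⊕ 72 = e9
byte 6: (f7 ⊕ 41) ⊕ 20 = b6 ⊕ 20 = 96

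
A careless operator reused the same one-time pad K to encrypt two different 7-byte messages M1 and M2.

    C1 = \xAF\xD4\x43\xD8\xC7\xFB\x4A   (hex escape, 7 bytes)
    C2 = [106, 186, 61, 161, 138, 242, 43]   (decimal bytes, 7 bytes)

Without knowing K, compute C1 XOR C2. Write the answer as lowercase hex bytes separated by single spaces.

C1 ⊕ C2 = (M1 ⊕ K) ⊕ (M2 ⊕ K) = M1 ⊕ M2 — the shared key cancels under XOR.
byte 0: 175 XOR 106 = 197
byte 1: 212 XOR 186 = 110
byte 2:  67 XOR  61 = 126
byte 3: 216 XOR 161 = 121
byte 4: 199 XOR 138 =  77
byte 5: 251 XOR 242 =   9
byte 6:  74 XOR  43 =  97

c5 6e 7e 79 4d 09 61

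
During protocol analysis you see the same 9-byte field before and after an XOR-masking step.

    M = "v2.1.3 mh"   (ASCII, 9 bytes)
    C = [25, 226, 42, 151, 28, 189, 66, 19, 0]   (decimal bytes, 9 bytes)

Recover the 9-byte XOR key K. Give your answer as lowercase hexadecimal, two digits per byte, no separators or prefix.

6fd004a6328e627e68

Since C = M ⊕ K, XORing both sides with M gives K = M ⊕ C.
76 ^ 19 = 6f
32 ^ e2 = d0
2e ^ 2a = 04
31 ^ 97 = a6
2e ^ 1c = 32
33 ^ bd = 8e
20 ^ 42 = 62
6d ^ 13 = 7e
68 ^ 00 = 68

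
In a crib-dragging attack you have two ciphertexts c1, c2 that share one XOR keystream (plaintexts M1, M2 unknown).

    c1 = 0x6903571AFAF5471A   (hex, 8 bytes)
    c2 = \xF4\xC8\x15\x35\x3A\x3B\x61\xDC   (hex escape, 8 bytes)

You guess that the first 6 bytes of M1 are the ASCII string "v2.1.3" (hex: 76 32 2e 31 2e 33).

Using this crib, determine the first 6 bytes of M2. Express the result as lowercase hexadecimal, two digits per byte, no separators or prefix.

First, c1 ⊕ c2 = (M1 ⊕ K) ⊕ (M2 ⊕ K) = M1 ⊕ M2, so the key drops out. Then M2 = (M1 ⊕ M2) ⊕ M1 over the first 6 bytes.
byte 0: (69 xor f4) xor 76 = 9d xor 76 = eb
byte 1: (03 xor c8) xor 32 = cb xor 32 = f9
byte 2: (57 xor 15) xor 2e = 42 xor 2e = 6c
byte 3: (1a xor 35) xor 31 = 2f xor 31 = 1e
byte 4: (fa xor 3a) xor 2e = c0 xor 2e = ee
byte 5: (f5 xor 3b) xor 33 = ce xor 33 = fd

ebf96c1eeefd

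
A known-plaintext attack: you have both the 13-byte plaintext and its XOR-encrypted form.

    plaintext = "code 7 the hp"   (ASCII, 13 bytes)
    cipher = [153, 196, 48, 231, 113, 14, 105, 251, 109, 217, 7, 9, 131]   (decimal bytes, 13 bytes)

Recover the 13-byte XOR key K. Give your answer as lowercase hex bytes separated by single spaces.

fa ab 54 82 51 39 49 8f 05 bc 27 61 f3

Since cipher = plaintext ⊕ K, XORing both sides with plaintext gives K = plaintext ⊕ cipher.
63 ^ 99 = fa
6f ^ c4 = ab
64 ^ 30 = 54
65 ^ e7 = 82
20 ^ 71 = 51
37 ^ 0e = 39
20 ^ 69 = 49
74 ^ fb = 8f
68 ^ 6d = 05
65 ^ d9 = bc
20 ^ 07 = 27
68 ^ 09 = 61
70 ^ 83 = f3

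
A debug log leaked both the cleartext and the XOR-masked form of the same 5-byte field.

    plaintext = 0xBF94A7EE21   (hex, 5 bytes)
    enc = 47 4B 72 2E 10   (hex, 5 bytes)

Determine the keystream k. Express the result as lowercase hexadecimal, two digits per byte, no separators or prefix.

Since enc = plaintext ⊕ k, XORing both sides with plaintext gives k = plaintext ⊕ enc.
bf xor 47 = f8
94 xor 4b = df
a7 xor 72 = d5
ee xor 2e = c0
21 xor 10 = 31

f8dfd5c031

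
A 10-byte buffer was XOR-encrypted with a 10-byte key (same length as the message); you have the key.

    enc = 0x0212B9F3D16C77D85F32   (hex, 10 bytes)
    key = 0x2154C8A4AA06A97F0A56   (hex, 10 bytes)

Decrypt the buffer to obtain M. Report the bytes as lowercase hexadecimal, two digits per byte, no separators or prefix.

  2 XOR  33 =  35
 18 XOR  84 =  70
185 XOR 200 = 113
243 XOR 164 =  87
209 XOR 170 = 123
108 XOR   6 = 106
119 XOR 169 = 222
216 XOR 127 = 167
 95 XOR  10 =  85
 50 XOR  86 = 100

234671577b6adea75564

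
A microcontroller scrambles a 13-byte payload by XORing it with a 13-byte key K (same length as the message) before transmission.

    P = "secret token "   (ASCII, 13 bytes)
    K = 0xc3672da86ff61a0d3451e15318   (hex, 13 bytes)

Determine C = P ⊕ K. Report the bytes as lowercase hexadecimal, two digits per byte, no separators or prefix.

byte 0: 115 xor 195 = 176
byte 1: 101 xor 103 =   2
byte 2:  99 xor  45 =  78
byte 3: 114 xor 168 = 218
byte 4: 101 xor 111 =  10
byte 5: 116 xor 246 = 130
byte 6:  32 xor  26 =  58
byte 7: 116 xor  13 = 121
byte 8: 111 xor  52 =  91
byte 9: 107 xor  81 =  58
byte 10: 101 xor 225 = 132
byte 11: 110 xor  83 =  61
byte 12:  32 xor  24 =  56

b0024eda0a823a795b3a843d38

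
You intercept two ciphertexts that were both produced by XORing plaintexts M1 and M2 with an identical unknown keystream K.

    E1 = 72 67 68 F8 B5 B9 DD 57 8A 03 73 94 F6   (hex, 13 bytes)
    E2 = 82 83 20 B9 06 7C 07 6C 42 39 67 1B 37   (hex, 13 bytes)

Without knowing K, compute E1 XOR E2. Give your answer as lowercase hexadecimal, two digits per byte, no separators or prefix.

E1 ⊕ E2 = (M1 ⊕ K) ⊕ (M2 ⊕ K) = M1 ⊕ M2 — the shared key cancels under XOR.
72 ⊕ 82 = f0
67 ⊕ 83 = e4
68 ⊕ 20 = 48
f8 ⊕ b9 = 41
b5 ⊕ 06 = b3
b9 ⊕ 7c = c5
dd ⊕ 07 = da
57 ⊕ 6c = 3b
8a ⊕ 42 = c8
03 ⊕ 39 = 3a
73 ⊕ 67 = 14
94 ⊕ 1b = 8f
f6 ⊕ 37 = c1

f0e44841b3c5da3bc83a148fc1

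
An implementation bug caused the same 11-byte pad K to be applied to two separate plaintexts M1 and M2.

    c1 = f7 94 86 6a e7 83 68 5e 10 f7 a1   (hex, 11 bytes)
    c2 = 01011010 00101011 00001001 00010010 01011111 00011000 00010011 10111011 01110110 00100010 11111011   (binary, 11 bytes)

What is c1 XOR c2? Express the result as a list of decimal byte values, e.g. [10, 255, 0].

[173, 191, 143, 120, 184, 155, 123, 229, 102, 213, 90]

c1 ⊕ c2 = (M1 ⊕ K) ⊕ (M2 ⊕ K) = M1 ⊕ M2 — the shared key cancels under XOR.
byte 0: f7 XOR 5a = ad
byte 1: 94 XOR 2b = bf
byte 2: 86 XOR 09 = 8f
byte 3: 6a XOR 12 = 78
byte 4: e7 XOR 5f = b8
byte 5: 83 XOR 18 = 9b
byte 6: 68 XOR 13 = 7b
byte 7: 5e XOR bb = e5
byte 8: 10 XOR 76 = 66
byte 9: f7 XOR 22 = d5
byte 10: a1 XOR fb = 5a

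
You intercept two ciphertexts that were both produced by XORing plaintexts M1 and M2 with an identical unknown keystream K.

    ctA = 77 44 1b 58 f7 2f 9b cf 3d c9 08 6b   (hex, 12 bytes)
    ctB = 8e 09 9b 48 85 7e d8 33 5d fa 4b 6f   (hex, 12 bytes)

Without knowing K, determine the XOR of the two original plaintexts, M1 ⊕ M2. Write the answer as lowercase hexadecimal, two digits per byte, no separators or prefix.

f94d8010725143fc60334304

ctA ⊕ ctB = (M1 ⊕ K) ⊕ (M2 ⊕ K) = M1 ⊕ M2 — the shared key cancels under XOR.
119 ^ 142 = 249
 68 ^   9 =  77
 27 ^ 155 = 128
 88 ^  72 =  16
247 ^ 133 = 114
 47 ^ 126 =  81
155 ^ 216 =  67
207 ^  51 = 252
 61 ^  93 =  96
201 ^ 250 =  51
  8 ^  75 =  67
107 ^ 111 =   4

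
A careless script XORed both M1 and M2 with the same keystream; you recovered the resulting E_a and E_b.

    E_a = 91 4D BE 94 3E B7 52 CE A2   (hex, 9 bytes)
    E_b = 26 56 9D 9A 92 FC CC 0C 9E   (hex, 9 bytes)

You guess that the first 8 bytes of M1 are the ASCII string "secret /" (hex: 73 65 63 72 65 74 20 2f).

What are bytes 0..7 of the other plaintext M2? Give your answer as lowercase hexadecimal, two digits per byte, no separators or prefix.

c47e407cc93fbeed

First, E_a ⊕ E_b = (M1 ⊕ K) ⊕ (M2 ⊕ K) = M1 ⊕ M2, so the key drops out. Then M2 = (M1 ⊕ M2) ⊕ M1 over the first 8 bytes.
byte 0: (91 ^ 26) ^ 73 = b7 ^ 73 = c4
byte 1: (4d ^ 56) ^ 65 = 1b ^ 65 = 7e
byte 2: (be ^ 9d) ^ 63 = 23 ^ 63 = 40
byte 3: (94 ^ 9a) ^ 72 = 0e ^ 72 = 7c
byte 4: (3e ^ 92) ^ 65 = ac ^ 65 = c9
byte 5: (b7 ^ fc) ^ 74 = 4b ^ 74 = 3f
byte 6: (52 ^ cc) ^ 20 = 9e ^ 20 = be
byte 7: (ce ^ 0c) ^ 2f = c2 ^ 2f = ed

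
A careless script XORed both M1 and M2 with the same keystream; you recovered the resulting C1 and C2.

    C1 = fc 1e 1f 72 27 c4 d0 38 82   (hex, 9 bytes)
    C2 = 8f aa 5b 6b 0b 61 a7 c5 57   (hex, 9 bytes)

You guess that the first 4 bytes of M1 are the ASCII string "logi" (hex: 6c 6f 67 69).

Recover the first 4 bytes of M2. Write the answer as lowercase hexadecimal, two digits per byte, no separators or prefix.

1fdb2370

First, C1 ⊕ C2 = (M1 ⊕ K) ⊕ (M2 ⊕ K) = M1 ⊕ M2, so the key drops out. Then M2 = (M1 ⊕ M2) ⊕ M1 over the first 4 bytes.
byte 0: (fc XOR 8f) XOR 6c = 73 XOR 6c = 1f
byte 1: (1e XOR aa) XOR 6f = b4 XOR 6f = db
byte 2: (1f XOR 5b) XOR 67 = 44 XOR 67 = 23
byte 3: (72 XOR 6b) XOR 69 = 19 XOR 69 = 70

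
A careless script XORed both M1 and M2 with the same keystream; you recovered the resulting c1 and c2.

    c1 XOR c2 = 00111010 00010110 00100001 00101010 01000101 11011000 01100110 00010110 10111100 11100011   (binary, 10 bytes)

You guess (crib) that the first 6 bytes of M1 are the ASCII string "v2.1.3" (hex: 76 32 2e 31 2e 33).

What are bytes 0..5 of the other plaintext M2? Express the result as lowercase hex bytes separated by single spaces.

Since c1 ⊕ c2 = M1 ⊕ M2, XORing with the guessed M1 bytes yields the corresponding M2 bytes: M2 = (c1 ⊕ c2) ⊕ M1.
3a XOR 76 = 4c
16 XOR 32 = 24
21 XOR 2e = 0f
2a XOR 31 = 1b
45 XOR 2e = 6b
d8 XOR 33 = eb

4c 24 0f 1b 6b eb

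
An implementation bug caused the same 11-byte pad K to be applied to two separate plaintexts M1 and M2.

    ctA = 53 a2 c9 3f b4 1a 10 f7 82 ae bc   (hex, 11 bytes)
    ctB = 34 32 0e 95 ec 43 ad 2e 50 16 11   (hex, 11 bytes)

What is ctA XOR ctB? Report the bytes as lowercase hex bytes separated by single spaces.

67 90 c7 aa 58 59 bd d9 d2 b8 ad

ctA ⊕ ctB = (M1 ⊕ K) ⊕ (M2 ⊕ K) = M1 ⊕ M2 — the shared key cancels under XOR.
01010011 xor 00110100 = 01100111
10100010 xor 00110010 = 10010000
11001001 xor 00001110 = 11000111
00111111 xor 10010101 = 10101010
10110100 xor 11101100 = 01011000
00011010 xor 01000011 = 01011001
00010000 xor 10101101 = 10111101
11110111 xor 00101110 = 11011001
10000010 xor 01010000 = 11010010
10101110 xor 00010110 = 10111000
10111100 xor 00010001 = 10101101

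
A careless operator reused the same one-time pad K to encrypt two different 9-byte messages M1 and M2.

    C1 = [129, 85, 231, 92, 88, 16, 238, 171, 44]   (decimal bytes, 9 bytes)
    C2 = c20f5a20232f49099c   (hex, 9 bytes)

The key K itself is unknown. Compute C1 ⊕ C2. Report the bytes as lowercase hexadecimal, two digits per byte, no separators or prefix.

435abd7c7b3fa7a2b0

C1 ⊕ C2 = (M1 ⊕ K) ⊕ (M2 ⊕ K) = M1 ⊕ M2 — the shared key cancels under XOR.
81 XOR c2 = 43
55 XOR 0f = 5a
e7 XOR 5a = bd
5c XOR 20 = 7c
58 XOR 23 = 7b
10 XOR 2f = 3f
ee XOR 49 = a7
ab XOR 09 = a2
2c XOR 9c = b0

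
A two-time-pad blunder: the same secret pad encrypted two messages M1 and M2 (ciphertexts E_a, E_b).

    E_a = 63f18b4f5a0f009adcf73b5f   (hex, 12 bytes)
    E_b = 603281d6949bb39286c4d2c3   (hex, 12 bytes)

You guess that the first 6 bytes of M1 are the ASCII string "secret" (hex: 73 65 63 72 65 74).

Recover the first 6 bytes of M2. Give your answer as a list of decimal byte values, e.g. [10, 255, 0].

First, E_a ⊕ E_b = (M1 ⊕ K) ⊕ (M2 ⊕ K) = M1 ⊕ M2, so the key drops out. Then M2 = (M1 ⊕ M2) ⊕ M1 over the first 6 bytes.
byte 0: (63 ⊕ 60) ⊕ 73 = 03 ⊕ 73 = 70
byte 1: (f1 ⊕ 32) ⊕ 65 = c3 ⊕ 65 = a6
byte 2: (8b ⊕ 81) ⊕ 63 = 0a ⊕ 63 = 69
byte 3: (4f ⊕ d6) ⊕ 72 = 99 ⊕ 72 = eb
byte 4: (5a ⊕ 94) ⊕ 65 = ce ⊕ 65 = ab
byte 5: (0f ⊕ 9b) ⊕ 74 = 94 ⊕ 74 = e0

[112, 166, 105, 235, 171, 224]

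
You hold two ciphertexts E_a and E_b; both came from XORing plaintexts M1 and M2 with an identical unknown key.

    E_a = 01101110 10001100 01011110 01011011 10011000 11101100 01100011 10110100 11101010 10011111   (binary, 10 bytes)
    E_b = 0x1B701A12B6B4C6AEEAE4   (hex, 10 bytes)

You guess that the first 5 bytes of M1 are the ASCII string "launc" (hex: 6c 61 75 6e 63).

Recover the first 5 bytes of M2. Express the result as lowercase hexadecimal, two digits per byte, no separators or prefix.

First, E_a ⊕ E_b = (M1 ⊕ K) ⊕ (M2 ⊕ K) = M1 ⊕ M2, so the key drops out. Then M2 = (M1 ⊕ M2) ⊕ M1 over the first 5 bytes.
byte 0: (6e xor 1b) xor 6c = 75 xor 6c = 19
byte 1: (8c xor 70) xor 61 = fc xor 61 = 9d
byte 2: (5e xor 1a) xor 75 = 44 xor 75 = 31
byte 3: (5b xor 12) xor 6e = 49 xor 6e = 27
byte 4: (98 xor b6) xor 63 = 2e xor 63 = 4d

199d31274d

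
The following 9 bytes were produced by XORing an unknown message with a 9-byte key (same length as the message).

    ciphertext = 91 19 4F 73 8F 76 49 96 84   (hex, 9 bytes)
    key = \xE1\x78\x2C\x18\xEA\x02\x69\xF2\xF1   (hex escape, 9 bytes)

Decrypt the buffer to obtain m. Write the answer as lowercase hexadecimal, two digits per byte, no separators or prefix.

7061636b6574206475

XOR is its own inverse, so applying the key byte-wise gives the result directly.
91 XOR e1 = 70
19 XOR 78 = 61
4f XOR 2c = 63
73 XOR 18 = 6b
8f XOR ea = 65
76 XOR 02 = 74
49 XOR 69 = 20
96 XOR f2 = 64
84 XOR f1 = 75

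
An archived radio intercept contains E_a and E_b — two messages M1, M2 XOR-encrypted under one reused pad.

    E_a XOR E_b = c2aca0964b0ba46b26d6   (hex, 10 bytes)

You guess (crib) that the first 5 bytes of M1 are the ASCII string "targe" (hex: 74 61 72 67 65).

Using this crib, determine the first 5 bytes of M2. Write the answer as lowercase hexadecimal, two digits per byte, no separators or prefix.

b6cdd2f12e

Since E_a ⊕ E_b = M1 ⊕ M2, XORing with the guessed M1 bytes yields the corresponding M2 bytes: M2 = (E_a ⊕ E_b) ⊕ M1.
11000010 xor 01110100 = 10110110
10101100 xor 01100001 = 11001101
10100000 xor 01110010 = 11010010
10010110 xor 01100111 = 11110001
01001011 xor 01100101 = 00101110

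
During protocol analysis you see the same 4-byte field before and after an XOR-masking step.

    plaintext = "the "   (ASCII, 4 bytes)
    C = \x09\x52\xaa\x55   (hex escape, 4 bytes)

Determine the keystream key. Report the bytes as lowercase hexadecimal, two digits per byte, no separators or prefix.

Since C = plaintext ⊕ key, XORing both sides with plaintext gives key = plaintext ⊕ C.
116 xor   9 = 125
104 xor  82 =  58
101 xor 170 = 207
 32 xor  85 = 117

7d3acf75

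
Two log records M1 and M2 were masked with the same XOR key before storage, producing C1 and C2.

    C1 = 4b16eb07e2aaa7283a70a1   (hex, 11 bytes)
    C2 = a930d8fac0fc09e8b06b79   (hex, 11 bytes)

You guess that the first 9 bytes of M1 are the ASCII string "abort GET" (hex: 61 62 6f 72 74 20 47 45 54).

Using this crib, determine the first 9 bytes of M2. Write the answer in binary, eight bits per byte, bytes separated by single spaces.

First, C1 ⊕ C2 = (M1 ⊕ K) ⊕ (M2 ⊕ K) = M1 ⊕ M2, so the key drops out. Then M2 = (M1 ⊕ M2) ⊕ M1 over the first 9 bytes.
byte 0: (4b ⊕ a9) ⊕ 61 = e2 ⊕ 61 = 83
byte 1: (16 ⊕ 30) ⊕ 62 = 26 ⊕ 62 = 44
byte 2: (eb ⊕ d8) ⊕ 6f = 33 ⊕ 6f = 5c
byte 3: (07 ⊕ fa) ⊕ 72 = fd ⊕ 72 = 8f
byte 4: (e2 ⊕ c0) ⊕ 74 = 22 ⊕ 74 = 56
byte 5: (aa ⊕ fc) ⊕ 20 = 56 ⊕ 20 = 76
byte 6: (a7 ⊕ 09) ⊕ 47 = ae ⊕ 47 = e9
byte 7: (28 ⊕ e8) ⊕ 45 = c0 ⊕ 45 = 85
byte 8: (3a ⊕ b0) ⊕ 54 = 8a ⊕ 54 = de

10000011 01000100 01011100 10001111 01010110 01110110 11101001 10000101 11011110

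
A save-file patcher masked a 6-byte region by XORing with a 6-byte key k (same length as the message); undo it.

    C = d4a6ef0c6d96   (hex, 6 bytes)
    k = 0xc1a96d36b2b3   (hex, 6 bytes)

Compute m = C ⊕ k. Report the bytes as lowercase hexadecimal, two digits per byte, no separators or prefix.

XOR is its own inverse, so applying the key byte-wise gives the result directly.
byte 0: 11010100 xor 11000001 = 00010101
byte 1: 10100110 xor 10101001 = 00001111
byte 2: 11101111 xor 01101101 = 10000010
byte 3: 00001100 xor 00110110 = 00111010
byte 4: 01101101 xor 10110010 = 11011111
byte 5: 10010110 xor 10110011 = 00100101

150f823adf25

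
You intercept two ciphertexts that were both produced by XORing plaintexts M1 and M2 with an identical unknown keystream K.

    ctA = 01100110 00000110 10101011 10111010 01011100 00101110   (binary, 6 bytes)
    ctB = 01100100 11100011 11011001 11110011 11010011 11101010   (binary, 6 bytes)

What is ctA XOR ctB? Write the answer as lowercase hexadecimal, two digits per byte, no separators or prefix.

02e572498fc4

ctA ⊕ ctB = (M1 ⊕ K) ⊕ (M2 ⊕ K) = M1 ⊕ M2 — the shared key cancels under XOR.
66 ^ 64 = 02
06 ^ e3 = e5
ab ^ d9 = 72
ba ^ f3 = 49
5c ^ d3 = 8f
2e ^ ea = c4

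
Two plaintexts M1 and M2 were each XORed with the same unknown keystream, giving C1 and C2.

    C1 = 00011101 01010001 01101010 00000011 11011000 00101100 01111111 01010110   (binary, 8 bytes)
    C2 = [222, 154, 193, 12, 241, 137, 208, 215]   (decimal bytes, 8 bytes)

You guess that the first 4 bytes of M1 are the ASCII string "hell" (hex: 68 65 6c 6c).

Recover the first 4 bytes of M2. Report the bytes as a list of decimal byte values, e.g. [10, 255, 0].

First, C1 ⊕ C2 = (M1 ⊕ K) ⊕ (M2 ⊕ K) = M1 ⊕ M2, so the key drops out. Then M2 = (M1 ⊕ M2) ⊕ M1 over the first 4 bytes.
byte 0: (1d xor de) xor 68 = c3 xor 68 = ab
byte 1: (51 xor 9a) xor 65 = cb xor 65 = ae
byte 2: (6a xor c1) xor 6c = ab xor 6c = c7
byte 3: (03 xor 0c) xor 6c = 0f xor 6c = 63

[171, 174, 199, 99]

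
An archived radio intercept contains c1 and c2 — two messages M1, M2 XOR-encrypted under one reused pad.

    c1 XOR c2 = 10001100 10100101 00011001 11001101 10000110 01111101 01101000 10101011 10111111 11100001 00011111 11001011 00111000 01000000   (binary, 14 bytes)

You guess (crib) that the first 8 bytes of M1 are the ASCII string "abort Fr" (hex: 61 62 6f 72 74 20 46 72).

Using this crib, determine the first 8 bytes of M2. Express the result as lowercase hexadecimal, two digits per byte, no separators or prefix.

Since c1 ⊕ c2 = M1 ⊕ M2, XORing with the guessed M1 bytes yields the corresponding M2 bytes: M2 = (c1 ⊕ c2) ⊕ M1.
byte 0: 140 xor  97 = 237
byte 1: 165 xor  98 = 199
byte 2:  25 xor 111 = 118
byte 3: 205 xor 114 = 191
byte 4: 134 xor 116 = 242
byte 5: 125 xor  32 =  93
byte 6: 104 xor  70 =  46
byte 7: 171 xor 114 = 217

edc776bff25d2ed9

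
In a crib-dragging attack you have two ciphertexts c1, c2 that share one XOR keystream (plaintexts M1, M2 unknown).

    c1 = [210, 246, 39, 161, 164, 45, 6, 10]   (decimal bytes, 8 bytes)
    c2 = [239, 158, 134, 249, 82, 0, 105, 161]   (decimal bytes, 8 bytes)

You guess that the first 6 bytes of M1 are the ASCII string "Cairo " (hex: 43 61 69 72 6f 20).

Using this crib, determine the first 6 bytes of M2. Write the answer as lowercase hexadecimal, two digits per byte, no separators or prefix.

7e09c82a990d

First, c1 ⊕ c2 = (M1 ⊕ K) ⊕ (M2 ⊕ K) = M1 ⊕ M2, so the key drops out. Then M2 = (M1 ⊕ M2) ⊕ M1 over the first 6 bytes.
byte 0: (d2 ^ ef) ^ 43 = 3d ^ 43 = 7e
byte 1: (f6 ^ 9e) ^ 61 = 68 ^ 61 = 09
byte 2: (27 ^ 86) ^ 69 = a1 ^ 69 = c8
byte 3: (a1 ^ f9) ^ 72 = 58 ^ 72 = 2a
byte 4: (a4 ^ 52) ^ 6f = f6 ^ 6f = 99
byte 5: (2d ^ 00) ^ 20 = 2d ^ 20 = 0d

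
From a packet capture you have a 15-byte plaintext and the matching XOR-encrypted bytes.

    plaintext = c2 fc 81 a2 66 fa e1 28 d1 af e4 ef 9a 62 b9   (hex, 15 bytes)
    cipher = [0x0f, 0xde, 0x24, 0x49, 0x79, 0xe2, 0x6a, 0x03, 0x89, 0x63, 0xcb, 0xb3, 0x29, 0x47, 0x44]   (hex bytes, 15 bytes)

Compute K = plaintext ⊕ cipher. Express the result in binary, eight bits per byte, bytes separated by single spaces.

Since cipher = plaintext ⊕ K, XORing both sides with plaintext gives K = plaintext ⊕ cipher.
byte 0: c2 XOR 0f = cd
byte 1: fc XOR de = 22
byte 2: 81 XOR 24 = a5
byte 3: a2 XOR 49 = eb
byte 4: 66 XOR 79 = 1f
byte 5: fa XOR e2 = 18
byte 6: e1 XOR 6a = 8b
byte 7: 28 XOR 03 = 2b
byte 8: d1 XOR 89 = 58
byte 9: af XOR 63 = cc
byte 10: e4 XOR cb = 2f
byte 11: ef XOR b3 = 5c
byte 12: 9a XOR 29 = b3
byte 13: 62 XOR 47 = 25
byte 14: b9 XOR 44 = fd

11001101 00100010 10100101 11101011 00011111 00011000 10001011 00101011 01011000 11001100 00101111 01011100 10110011 00100101 11111101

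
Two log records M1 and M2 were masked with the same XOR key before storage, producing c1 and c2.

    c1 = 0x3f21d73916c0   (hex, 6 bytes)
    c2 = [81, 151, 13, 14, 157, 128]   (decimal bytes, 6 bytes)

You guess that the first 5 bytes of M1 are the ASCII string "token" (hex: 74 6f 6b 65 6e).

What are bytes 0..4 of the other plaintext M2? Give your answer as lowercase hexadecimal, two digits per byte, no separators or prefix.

First, c1 ⊕ c2 = (M1 ⊕ K) ⊕ (M2 ⊕ K) = M1 ⊕ M2, so the key drops out. Then M2 = (M1 ⊕ M2) ⊕ M1 over the first 5 bytes.
byte 0: (3f ⊕ 51) ⊕ 74 = 6e ⊕ 74 = 1a
byte 1: (21 ⊕ 97) ⊕ 6f = b6 ⊕ 6f = d9
byte 2: (d7 ⊕ 0d) ⊕ 6b = da ⊕ 6b = b1
byte 3: (39 ⊕ 0e) ⊕ 65 = 37 ⊕ 65 = 52
byte 4: (16 ⊕ 9d) ⊕ 6e = 8b ⊕ 6e = e5

1ad9b152e5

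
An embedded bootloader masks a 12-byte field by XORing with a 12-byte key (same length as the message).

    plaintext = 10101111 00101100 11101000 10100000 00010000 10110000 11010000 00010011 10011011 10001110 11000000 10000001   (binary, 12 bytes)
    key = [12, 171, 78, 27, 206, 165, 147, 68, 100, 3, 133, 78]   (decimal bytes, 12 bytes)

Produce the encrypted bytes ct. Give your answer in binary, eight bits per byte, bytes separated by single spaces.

XOR is its own inverse, so applying the key byte-wise gives the result directly.
byte 0: af xor 0c = a3
byte 1: 2c xor ab = 87
byte 2: e8 xor 4e = a6
byte 3: a0 xor 1b = bb
byte 4: 10 xor ce = de
byte 5: b0 xor a5 = 15
byte 6: d0 xor 93 = 43
byte 7: 13 xor 44 = 57
byte 8: 9b xor 64 = ff
byte 9: 8e xor 03 = 8d
byte 10: c0 xor 85 = 45
byte 11: 81 xor 4e = cf

10100011 10000111 10100110 10111011 11011110 00010101 01000011 01010111 11111111 10001101 01000101 11001111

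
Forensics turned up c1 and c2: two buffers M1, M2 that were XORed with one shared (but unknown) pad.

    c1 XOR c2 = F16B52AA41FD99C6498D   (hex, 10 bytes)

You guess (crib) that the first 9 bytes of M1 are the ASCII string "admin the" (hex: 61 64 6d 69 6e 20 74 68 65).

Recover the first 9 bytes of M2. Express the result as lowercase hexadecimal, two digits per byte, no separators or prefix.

Since c1 ⊕ c2 = M1 ⊕ M2, XORing with the guessed M1 bytes yields the corresponding M2 bytes: M2 = (c1 ⊕ c2) ⊕ M1.
241 ⊕  97 = 144
107 ⊕ 100 =  15
 82 ⊕ 109 =  63
170 ⊕ 105 = 195
 65 ⊕ 110 =  47
253 ⊕  32 = 221
153 ⊕ 116 = 237
198 ⊕ 104 = 174
 73 ⊕ 101 =  44

900f3fc32fddedae2c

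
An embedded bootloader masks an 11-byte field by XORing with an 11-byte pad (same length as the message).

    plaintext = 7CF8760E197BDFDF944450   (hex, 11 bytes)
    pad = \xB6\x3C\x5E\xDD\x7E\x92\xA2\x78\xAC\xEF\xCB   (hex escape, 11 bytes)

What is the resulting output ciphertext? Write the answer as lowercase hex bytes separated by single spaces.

XOR is its own inverse, so applying the key byte-wise gives the result directly.
7c XOR b6 = ca
f8 XOR 3c = c4
76 XOR 5e = 28
0e XOR dd = d3
19 XOR 7e = 67
7b XOR 92 = e9
df XOR a2 = 7d
df XOR 78 = a7
94 XOR ac = 38
44 XOR ef = ab
50 XOR cb = 9b

ca c4 28 d3 67 e9 7d a7 38 ab 9b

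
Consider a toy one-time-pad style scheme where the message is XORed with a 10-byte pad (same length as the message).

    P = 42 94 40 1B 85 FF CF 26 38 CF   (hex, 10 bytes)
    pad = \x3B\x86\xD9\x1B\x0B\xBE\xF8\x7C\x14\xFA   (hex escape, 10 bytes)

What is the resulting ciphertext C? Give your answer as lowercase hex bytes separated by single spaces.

42 ^ 3b = 79
94 ^ 86 = 12
40 ^ d9 = 99
1b ^ 1b = 00
85 ^ 0b = 8e
ff ^ be = 41
cf ^ f8 = 37
26 ^ 7c = 5a
38 ^ 14 = 2c
cf ^ fa = 35

79 12 99 00 8e 41 37 5a 2c 35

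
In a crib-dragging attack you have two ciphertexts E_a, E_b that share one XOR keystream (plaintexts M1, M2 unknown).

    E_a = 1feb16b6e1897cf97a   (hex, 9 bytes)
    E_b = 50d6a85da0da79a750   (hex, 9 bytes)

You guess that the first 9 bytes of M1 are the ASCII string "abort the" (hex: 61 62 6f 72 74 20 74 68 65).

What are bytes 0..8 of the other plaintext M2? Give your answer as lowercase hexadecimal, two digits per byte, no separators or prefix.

2e5fd199357371364f

First, E_a ⊕ E_b = (M1 ⊕ K) ⊕ (M2 ⊕ K) = M1 ⊕ M2, so the key drops out. Then M2 = (M1 ⊕ M2) ⊕ M1 over the first 9 bytes.
byte 0: (1f XOR 50) XOR 61 = 4f XOR 61 = 2e
byte 1: (eb XOR d6) XOR 62 = 3d XOR 62 = 5f
byte 2: (16 XOR a8) XOR 6f = be XOR 6f = d1
byte 3: (b6 XOR 5d) XOR 72 = eb XOR 72 = 99
byte 4: (e1 XOR a0) XOR 74 = 41 XOR 74 = 35
byte 5: (89 XOR da) XOR 20 = 53 XOR 20 = 73
byte 6: (7c XOR 79) XOR 74 = 05 XOR 74 = 71
byte 7: (f9 XOR a7) XOR 68 = 5e XOR 68 = 36
byte 8: (7a XOR 50) XOR 65 = 2a XOR 65 = 4f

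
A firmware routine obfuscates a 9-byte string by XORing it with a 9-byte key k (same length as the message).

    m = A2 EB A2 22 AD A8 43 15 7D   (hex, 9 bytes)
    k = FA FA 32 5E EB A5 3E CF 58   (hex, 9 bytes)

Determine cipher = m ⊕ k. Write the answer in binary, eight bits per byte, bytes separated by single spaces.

01011000 00010001 10010000 01111100 01000110 00001101 01111101 11011010 00100101

XOR is its own inverse, so applying the key byte-wise gives the result directly.
162 ⊕ 250 =  88
235 ⊕ 250 =  17
162 ⊕  50 = 144
 34 ⊕  94 = 124
173 ⊕ 235 =  70
168 ⊕ 165 =  13
 67 ⊕  62 = 125
 21 ⊕ 207 = 218
125 ⊕  88 =  37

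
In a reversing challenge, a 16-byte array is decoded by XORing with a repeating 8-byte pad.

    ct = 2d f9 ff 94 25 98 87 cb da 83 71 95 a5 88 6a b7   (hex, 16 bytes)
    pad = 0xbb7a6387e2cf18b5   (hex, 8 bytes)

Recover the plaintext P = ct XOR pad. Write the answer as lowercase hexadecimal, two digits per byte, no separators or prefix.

The 8-byte key repeats, so the effective keystream is bb 7a 63 87 e2 cf 18 b5 bb 7a 63 87 e2 cf 18 b5.
byte 0: 2d XOR bb = 96
byte 1: f9 XOR 7a = 83
byte 2: ff XOR 63 = 9c
byte 3: 94 XOR 87 = 13
byte 4: 25 XOR e2 = c7
byte 5: 98 XOR cf = 57
byte 6: 87 XOR 18 = 9f
byte 7: cb XOR b5 = 7e
byte 8: da XOR bb = 61
byte 9: 83 XOR 7a = f9
byte 10: 71 XOR 63 = 12
byte 11: 95 XOR 87 = 12
byte 12: a5 XOR e2 = 47
byte 13: 88 XOR cf = 47
byte 14: 6a XOR 18 = 72
byte 15: b7 XOR b5 = 02

96839c13c7579f7e61f9121247477202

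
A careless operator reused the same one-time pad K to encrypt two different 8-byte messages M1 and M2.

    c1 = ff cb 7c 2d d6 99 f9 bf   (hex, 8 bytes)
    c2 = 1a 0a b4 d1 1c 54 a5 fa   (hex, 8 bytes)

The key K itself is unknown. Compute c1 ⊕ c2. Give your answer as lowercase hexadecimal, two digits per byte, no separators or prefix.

c1 ⊕ c2 = (M1 ⊕ K) ⊕ (M2 ⊕ K) = M1 ⊕ M2 — the shared key cancels under XOR.
byte 0: ff xor 1a = e5
byte 1: cb xor 0a = c1
byte 2: 7c xor b4 = c8
byte 3: 2d xor d1 = fc
byte 4: d6 xor 1c = ca
byte 5: 99 xor 54 = cd
byte 6: f9 xor a5 = 5c
byte 7: bf xor fa = 45

e5c1c8fccacd5c45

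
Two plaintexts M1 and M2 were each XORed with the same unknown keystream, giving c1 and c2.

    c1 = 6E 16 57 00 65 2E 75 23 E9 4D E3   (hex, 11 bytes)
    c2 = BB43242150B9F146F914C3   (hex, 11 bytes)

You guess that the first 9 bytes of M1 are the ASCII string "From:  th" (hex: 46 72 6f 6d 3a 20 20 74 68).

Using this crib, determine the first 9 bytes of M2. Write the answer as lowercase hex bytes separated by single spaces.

93 27 1c 4c 0f b7 a4 11 78

First, c1 ⊕ c2 = (M1 ⊕ K) ⊕ (M2 ⊕ K) = M1 ⊕ M2, so the key drops out. Then M2 = (M1 ⊕ M2) ⊕ M1 over the first 9 bytes.
byte 0: (6e xor bb) xor 46 = d5 xor 46 = 93
byte 1: (16 xor 43) xor 72 = 55 xor 72 = 27
byte 2: (57 xor 24) xor 6f = 73 xor 6f = 1c
byte 3: (00 xor 21) xor 6d = 21 xor 6d = 4c
byte 4: (65 xor 50) xor 3a = 35 xor 3a = 0f
byte 5: (2e xor b9) xor 20 = 97 xor 20 = b7
byte 6: (75 xor f1) xor 20 = 84 xor 20 = a4
byte 7: (23 xor 46) xor 74 = 65 xor 74 = 11
byte 8: (e9 xor f9) xor 68 = 10 xor 68 = 78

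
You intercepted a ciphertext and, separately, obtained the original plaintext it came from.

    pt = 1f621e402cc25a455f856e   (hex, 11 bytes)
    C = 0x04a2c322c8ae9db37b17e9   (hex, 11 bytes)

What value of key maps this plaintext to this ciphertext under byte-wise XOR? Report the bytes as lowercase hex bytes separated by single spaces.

1b c0 dd 62 e4 6c c7 f6 24 92 87

Since C = pt ⊕ key, XORing both sides with pt gives key = pt ⊕ C.
byte 0: 1f xor 04 = 1b
byte 1: 62 xor a2 = c0
byte 2: 1e xor c3 = dd
byte 3: 40 xor 22 = 62
byte 4: 2c xor c8 = e4
byte 5: c2 xor ae = 6c
byte 6: 5a xor 9d = c7
byte 7: 45 xor b3 = f6
byte 8: 5f xor 7b = 24
byte 9: 85 xor 17 = 92
byte 10: 6e xor e9 = 87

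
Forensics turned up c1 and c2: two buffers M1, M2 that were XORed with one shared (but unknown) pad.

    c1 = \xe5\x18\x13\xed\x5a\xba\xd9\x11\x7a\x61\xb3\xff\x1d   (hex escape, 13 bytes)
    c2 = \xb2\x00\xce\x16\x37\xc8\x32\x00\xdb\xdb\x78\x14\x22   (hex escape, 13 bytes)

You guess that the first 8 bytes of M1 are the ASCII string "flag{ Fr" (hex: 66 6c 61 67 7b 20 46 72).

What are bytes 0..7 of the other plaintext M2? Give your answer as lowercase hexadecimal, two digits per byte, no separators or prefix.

3174bc9c1652ad63

First, c1 ⊕ c2 = (M1 ⊕ K) ⊕ (M2 ⊕ K) = M1 ⊕ M2, so the key drops out. Then M2 = (M1 ⊕ M2) ⊕ M1 over the first 8 bytes.
byte 0: (e5 xor b2) xor 66 = 57 xor 66 = 31
byte 1: (18 xor 00) xor 6c = 18 xor 6c = 74
byte 2: (13 xor ce) xor 61 = dd xor 61 = bc
byte 3: (ed xor 16) xor 67 = fb xor 67 = 9c
byte 4: (5a xor 37) xor 7b = 6d xor 7b = 16
byte 5: (ba xor c8) xor 20 = 72 xor 20 = 52
byte 6: (d9 xor 32) xor 46 = eb xor 46 = ad
byte 7: (11 xor 00) xor 72 = 11 xor 72 = 63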